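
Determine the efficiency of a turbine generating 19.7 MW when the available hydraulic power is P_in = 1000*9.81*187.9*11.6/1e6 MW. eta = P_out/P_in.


P_in = 1000 * 9.81 * 187.9 * 11.6 / 1e6 = 21.3823 MW
eta = 19.7 / 21.3823 = 0.9213


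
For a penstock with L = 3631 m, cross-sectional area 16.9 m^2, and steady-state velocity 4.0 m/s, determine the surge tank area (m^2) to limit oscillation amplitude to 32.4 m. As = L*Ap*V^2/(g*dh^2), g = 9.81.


As = 3631 * 16.9 * 4.0^2 / (9.81 * 32.4^2) = 95.3397 m^2


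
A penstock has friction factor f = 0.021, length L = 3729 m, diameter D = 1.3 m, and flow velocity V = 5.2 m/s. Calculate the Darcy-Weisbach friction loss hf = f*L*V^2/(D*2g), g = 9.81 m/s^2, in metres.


hf = 0.021 * 3729 * 5.2^2 / (1.3 * 2 * 9.81) = 83.0187 m


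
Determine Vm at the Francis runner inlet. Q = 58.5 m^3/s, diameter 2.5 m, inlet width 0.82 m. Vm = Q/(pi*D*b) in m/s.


Vm = 58.5 / (pi * 2.5 * 0.82) = 9.0835 m/s


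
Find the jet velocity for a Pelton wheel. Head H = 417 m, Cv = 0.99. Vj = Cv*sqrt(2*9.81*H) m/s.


Vj = 0.99 * sqrt(2*9.81*417) = 89.5473 m/s


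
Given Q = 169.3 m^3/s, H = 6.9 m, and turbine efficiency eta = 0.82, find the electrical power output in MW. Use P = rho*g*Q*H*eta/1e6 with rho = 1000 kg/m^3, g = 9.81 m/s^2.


P = 1000 * 9.81 * 169.3 * 6.9 * 0.82 / 1e6 = 9.3970 MW


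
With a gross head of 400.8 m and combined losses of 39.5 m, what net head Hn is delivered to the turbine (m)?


Hn = 400.8 - 39.5 = 361.3000 m


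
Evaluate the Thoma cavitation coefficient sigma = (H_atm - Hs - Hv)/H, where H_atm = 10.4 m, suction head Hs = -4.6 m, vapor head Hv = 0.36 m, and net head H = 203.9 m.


sigma = (10.4 - (-4.6) - 0.36) / 203.9 = 0.0718


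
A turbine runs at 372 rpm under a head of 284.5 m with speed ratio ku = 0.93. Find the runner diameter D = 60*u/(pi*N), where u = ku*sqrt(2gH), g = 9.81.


u = 0.93 * sqrt(2*9.81*284.5) = 69.4822 m/s
D = 60 * 69.4822 / (pi * 372) = 3.5672 m


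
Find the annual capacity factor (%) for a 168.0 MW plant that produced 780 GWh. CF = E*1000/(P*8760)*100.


CF = 780 * 1000 / (168.0 * 8760) * 100 = 53.0007 %


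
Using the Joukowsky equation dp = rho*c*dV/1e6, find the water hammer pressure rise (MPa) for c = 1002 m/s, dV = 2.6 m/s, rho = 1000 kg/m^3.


dp = 1000 * 1002 * 2.6 / 1e6 = 2.6052 MPa


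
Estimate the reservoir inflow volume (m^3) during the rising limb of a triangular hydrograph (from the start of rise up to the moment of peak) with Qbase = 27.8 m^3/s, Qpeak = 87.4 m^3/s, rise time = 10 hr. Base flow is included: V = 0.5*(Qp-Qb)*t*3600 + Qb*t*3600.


V = 0.5*(87.4 - 27.8)*10*3600 + 27.8*10*3600 = 2.0736e+06 m^3


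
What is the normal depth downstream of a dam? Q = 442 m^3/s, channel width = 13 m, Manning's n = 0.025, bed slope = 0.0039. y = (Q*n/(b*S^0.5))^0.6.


y = (442 * 0.025 / (13 * 0.0039^0.5))^0.6 = 4.7900 m


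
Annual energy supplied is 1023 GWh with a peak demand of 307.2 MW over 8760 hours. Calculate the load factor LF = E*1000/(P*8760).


LF = 1023 * 1000 / (307.2 * 8760) = 0.3801


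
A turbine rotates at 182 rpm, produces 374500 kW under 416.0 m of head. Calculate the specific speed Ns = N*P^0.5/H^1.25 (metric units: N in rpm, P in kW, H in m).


Ns = 182 * 374500^0.5 / 416.0^1.25 = 59.2831


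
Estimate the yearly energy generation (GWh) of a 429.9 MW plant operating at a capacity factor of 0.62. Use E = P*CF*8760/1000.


E = 429.9 * 0.62 * 8760 / 1000 = 2334.8729 GWh


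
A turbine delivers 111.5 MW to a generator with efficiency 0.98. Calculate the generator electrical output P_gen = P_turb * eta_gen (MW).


P_gen = 111.5 * 0.98 = 109.2700 MW


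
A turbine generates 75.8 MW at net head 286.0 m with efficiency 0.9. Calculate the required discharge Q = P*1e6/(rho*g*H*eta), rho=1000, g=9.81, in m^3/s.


Q = 75.8 * 1e6 / (1000 * 9.81 * 286.0 * 0.9) = 30.0187 m^3/s


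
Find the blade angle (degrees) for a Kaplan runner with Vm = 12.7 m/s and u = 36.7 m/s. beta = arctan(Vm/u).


beta = arctan(12.7 / 36.7) = 19.0881 degrees


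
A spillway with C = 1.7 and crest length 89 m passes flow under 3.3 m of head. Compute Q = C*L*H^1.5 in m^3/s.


Q = 1.7 * 89 * 3.3^1.5 = 907.0053 m^3/s


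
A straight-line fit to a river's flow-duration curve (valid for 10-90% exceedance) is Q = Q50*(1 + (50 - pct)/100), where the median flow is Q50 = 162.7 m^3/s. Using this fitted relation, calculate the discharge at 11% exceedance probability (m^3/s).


Q = 162.7 * (1 + (50 - 11)/100) = 226.1530 m^3/s


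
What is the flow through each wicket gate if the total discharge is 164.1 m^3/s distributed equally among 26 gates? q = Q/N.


q = 164.1 / 26 = 6.3115 m^3/s


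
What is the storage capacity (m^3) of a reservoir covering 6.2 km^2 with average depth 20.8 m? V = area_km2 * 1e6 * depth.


V = 6.2 * 1e6 * 20.8 = 1.2896e+08 m^3


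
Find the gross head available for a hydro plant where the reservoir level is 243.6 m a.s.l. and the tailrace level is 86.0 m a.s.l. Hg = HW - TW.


Hg = 243.6 - 86.0 = 157.6000 m


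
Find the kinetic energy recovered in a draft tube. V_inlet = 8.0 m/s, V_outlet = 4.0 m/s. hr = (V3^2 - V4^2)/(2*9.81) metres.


hr = (8.0^2 - 4.0^2) / (2*9.81) = 2.4465 m


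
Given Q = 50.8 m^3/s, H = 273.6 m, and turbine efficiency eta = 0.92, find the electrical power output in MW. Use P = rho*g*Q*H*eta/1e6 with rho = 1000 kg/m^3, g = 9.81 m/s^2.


P = 1000 * 9.81 * 50.8 * 273.6 * 0.92 / 1e6 = 125.4402 MW


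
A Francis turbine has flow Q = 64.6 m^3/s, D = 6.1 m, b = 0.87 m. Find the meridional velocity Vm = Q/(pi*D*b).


Vm = 64.6 / (pi * 6.1 * 0.87) = 3.8747 m/s


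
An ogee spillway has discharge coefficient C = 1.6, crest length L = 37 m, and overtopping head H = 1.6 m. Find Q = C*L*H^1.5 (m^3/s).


Q = 1.6 * 37 * 1.6^1.5 = 119.8124 m^3/s


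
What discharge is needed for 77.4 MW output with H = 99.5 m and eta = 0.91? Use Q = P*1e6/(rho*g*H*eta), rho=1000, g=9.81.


Q = 77.4 * 1e6 / (1000 * 9.81 * 99.5 * 0.91) = 87.1380 m^3/s


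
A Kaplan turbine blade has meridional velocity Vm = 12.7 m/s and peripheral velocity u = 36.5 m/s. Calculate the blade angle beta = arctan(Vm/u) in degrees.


beta = arctan(12.7 / 36.5) = 19.1851 degrees


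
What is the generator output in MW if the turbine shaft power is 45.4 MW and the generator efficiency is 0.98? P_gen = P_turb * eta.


P_gen = 45.4 * 0.98 = 44.4920 MW


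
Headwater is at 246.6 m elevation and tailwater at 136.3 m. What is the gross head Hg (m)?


Hg = 246.6 - 136.3 = 110.3000 m


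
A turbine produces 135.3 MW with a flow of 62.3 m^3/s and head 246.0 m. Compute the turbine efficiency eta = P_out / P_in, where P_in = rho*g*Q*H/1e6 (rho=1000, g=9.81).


P_in = 1000 * 9.81 * 62.3 * 246.0 / 1e6 = 150.3461 MW
eta = 135.3 / 150.3461 = 0.8999


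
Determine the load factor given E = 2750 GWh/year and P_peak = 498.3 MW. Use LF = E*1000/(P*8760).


LF = 2750 * 1000 / (498.3 * 8760) = 0.6300


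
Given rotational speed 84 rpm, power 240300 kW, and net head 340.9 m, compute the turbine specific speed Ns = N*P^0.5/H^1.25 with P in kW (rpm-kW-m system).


Ns = 84 * 240300^0.5 / 340.9^1.25 = 28.1107


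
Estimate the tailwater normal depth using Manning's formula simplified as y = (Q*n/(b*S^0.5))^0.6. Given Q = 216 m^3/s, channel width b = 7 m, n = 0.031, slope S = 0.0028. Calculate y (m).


y = (216 * 0.031 / (7 * 0.0028^0.5))^0.6 = 5.6791 m


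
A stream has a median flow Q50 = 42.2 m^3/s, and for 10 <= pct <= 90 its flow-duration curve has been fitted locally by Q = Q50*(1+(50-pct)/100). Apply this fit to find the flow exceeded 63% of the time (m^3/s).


Q = 42.2 * (1 + (50 - 63)/100) = 36.7140 m^3/s


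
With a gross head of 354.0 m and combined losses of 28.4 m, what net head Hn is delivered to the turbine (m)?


Hn = 354.0 - 28.4 = 325.6000 m


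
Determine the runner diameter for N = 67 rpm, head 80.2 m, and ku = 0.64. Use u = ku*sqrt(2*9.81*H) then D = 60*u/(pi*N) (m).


u = 0.64 * sqrt(2*9.81*80.2) = 25.3873 m/s
D = 60 * 25.3873 / (pi * 67) = 7.2367 m


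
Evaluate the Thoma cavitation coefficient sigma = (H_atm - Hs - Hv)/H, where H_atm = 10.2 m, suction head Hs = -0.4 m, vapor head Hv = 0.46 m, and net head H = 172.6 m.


sigma = (10.2 - (-0.4) - 0.46) / 172.6 = 0.0587


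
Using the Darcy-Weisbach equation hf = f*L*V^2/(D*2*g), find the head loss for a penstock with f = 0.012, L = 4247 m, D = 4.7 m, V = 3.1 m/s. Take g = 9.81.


hf = 0.012 * 4247 * 3.1^2 / (4.7 * 2 * 9.81) = 5.3112 m


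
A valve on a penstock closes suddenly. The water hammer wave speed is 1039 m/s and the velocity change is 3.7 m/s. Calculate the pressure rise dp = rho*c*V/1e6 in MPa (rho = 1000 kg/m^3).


dp = 1000 * 1039 * 3.7 / 1e6 = 3.8443 MPa


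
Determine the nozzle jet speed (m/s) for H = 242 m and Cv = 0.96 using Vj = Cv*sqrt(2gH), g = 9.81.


Vj = 0.96 * sqrt(2*9.81*242) = 66.1498 m/s


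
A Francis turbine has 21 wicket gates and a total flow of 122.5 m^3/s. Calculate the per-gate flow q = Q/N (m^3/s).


q = 122.5 / 21 = 5.8333 m^3/s


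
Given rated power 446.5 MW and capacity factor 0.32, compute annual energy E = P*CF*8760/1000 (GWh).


E = 446.5 * 0.32 * 8760 / 1000 = 1251.6288 GWh


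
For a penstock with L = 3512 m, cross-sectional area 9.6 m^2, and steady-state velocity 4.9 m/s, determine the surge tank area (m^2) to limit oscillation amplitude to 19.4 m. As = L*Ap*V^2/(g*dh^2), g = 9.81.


As = 3512 * 9.6 * 4.9^2 / (9.81 * 19.4^2) = 219.2529 m^2


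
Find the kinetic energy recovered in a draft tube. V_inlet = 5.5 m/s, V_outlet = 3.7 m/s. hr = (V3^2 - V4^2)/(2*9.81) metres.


hr = (5.5^2 - 3.7^2) / (2*9.81) = 0.8440 m


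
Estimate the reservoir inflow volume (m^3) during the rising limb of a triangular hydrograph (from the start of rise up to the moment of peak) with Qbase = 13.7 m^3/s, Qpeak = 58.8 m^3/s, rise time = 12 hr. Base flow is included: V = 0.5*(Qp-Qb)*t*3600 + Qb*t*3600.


V = 0.5*(58.8 - 13.7)*12*3600 + 13.7*12*3600 = 1.5660e+06 m^3


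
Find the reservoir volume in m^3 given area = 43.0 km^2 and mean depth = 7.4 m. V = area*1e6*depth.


V = 43.0 * 1e6 * 7.4 = 3.1820e+08 m^3


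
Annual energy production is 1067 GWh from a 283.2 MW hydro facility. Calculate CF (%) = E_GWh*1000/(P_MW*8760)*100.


CF = 1067 * 1000 / (283.2 * 8760) * 100 = 43.0098 %


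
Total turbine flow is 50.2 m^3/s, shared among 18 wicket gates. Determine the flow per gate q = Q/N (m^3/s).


q = 50.2 / 18 = 2.7889 m^3/s


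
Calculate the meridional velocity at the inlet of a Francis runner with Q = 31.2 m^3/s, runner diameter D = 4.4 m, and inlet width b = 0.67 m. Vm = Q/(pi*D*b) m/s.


Vm = 31.2 / (pi * 4.4 * 0.67) = 3.3688 m/s


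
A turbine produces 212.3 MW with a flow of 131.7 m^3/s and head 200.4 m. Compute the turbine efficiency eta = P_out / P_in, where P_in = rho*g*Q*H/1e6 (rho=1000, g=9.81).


P_in = 1000 * 9.81 * 131.7 * 200.4 / 1e6 = 258.9122 MW
eta = 212.3 / 258.9122 = 0.8200


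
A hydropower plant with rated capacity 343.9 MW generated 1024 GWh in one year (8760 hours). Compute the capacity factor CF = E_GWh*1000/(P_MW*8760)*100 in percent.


CF = 1024 * 1000 / (343.9 * 8760) * 100 = 33.9910 %


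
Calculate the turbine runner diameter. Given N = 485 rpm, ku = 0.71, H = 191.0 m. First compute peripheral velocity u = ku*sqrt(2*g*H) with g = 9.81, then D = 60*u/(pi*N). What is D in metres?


u = 0.71 * sqrt(2*9.81*191.0) = 43.4635 m/s
D = 60 * 43.4635 / (pi * 485) = 1.7115 m


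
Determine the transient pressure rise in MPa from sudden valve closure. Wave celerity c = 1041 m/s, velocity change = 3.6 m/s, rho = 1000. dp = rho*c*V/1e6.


dp = 1000 * 1041 * 3.6 / 1e6 = 3.7476 MPa


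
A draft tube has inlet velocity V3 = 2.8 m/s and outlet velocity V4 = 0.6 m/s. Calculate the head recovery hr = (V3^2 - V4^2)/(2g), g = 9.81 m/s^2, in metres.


hr = (2.8^2 - 0.6^2) / (2*9.81) = 0.3812 m


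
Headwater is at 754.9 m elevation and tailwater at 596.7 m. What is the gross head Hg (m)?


Hg = 754.9 - 596.7 = 158.2000 m


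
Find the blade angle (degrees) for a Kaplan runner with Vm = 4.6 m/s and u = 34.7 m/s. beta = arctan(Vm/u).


beta = arctan(4.6 / 34.7) = 7.5514 degrees


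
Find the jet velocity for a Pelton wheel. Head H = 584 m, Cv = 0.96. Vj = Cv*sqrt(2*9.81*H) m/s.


Vj = 0.96 * sqrt(2*9.81*584) = 102.7607 m/s


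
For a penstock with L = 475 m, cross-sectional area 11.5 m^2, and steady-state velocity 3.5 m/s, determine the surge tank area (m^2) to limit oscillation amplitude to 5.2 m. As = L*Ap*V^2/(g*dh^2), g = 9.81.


As = 475 * 11.5 * 3.5^2 / (9.81 * 5.2^2) = 252.2620 m^2


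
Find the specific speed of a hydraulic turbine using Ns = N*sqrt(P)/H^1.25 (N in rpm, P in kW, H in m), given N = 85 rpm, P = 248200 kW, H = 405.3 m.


Ns = 85 * 248200^0.5 / 405.3^1.25 = 23.2862


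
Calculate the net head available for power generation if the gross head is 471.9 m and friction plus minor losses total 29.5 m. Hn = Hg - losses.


Hn = 471.9 - 29.5 = 442.4000 m


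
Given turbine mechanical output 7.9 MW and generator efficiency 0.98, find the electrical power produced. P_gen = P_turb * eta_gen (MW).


P_gen = 7.9 * 0.98 = 7.7420 MW


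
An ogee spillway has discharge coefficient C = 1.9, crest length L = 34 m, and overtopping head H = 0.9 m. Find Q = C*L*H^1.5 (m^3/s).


Q = 1.9 * 34 * 0.9^1.5 = 55.1564 m^3/s


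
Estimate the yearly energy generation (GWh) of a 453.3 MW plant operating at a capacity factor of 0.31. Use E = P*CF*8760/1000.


E = 453.3 * 0.31 * 8760 / 1000 = 1230.9815 GWh


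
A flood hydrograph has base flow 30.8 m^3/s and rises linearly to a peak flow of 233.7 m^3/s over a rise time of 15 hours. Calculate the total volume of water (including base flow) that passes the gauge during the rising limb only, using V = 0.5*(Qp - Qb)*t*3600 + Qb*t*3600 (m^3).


V = 0.5*(233.7 - 30.8)*15*3600 + 30.8*15*3600 = 7.1415e+06 m^3


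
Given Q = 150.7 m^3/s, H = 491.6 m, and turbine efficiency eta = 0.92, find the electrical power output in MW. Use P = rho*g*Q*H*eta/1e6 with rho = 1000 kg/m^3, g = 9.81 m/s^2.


P = 1000 * 9.81 * 150.7 * 491.6 * 0.92 / 1e6 = 668.6240 MW


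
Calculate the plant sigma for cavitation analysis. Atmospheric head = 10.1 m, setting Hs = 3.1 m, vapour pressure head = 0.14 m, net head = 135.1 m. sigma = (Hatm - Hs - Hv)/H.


sigma = (10.1 - 3.1 - 0.14) / 135.1 = 0.0508


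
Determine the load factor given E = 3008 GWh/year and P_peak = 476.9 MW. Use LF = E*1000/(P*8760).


LF = 3008 * 1000 / (476.9 * 8760) = 0.7200


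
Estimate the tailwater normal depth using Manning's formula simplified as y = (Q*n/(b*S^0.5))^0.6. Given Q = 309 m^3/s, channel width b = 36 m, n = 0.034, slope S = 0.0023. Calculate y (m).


y = (309 * 0.034 / (36 * 0.0023^0.5))^0.6 = 2.9550 m


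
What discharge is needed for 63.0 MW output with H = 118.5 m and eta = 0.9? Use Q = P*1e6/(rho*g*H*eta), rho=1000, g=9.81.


Q = 63.0 * 1e6 / (1000 * 9.81 * 118.5 * 0.9) = 60.2158 m^3/s


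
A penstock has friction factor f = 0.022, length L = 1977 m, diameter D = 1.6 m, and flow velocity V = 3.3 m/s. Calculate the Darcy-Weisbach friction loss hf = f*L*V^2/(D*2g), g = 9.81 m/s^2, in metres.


hf = 0.022 * 1977 * 3.3^2 / (1.6 * 2 * 9.81) = 15.0882 m


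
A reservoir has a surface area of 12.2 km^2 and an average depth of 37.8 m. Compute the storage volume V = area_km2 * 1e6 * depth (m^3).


V = 12.2 * 1e6 * 37.8 = 4.6116e+08 m^3


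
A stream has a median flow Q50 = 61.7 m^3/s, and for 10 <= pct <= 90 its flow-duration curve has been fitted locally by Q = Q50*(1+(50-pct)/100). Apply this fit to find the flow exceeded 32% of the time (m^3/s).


Q = 61.7 * (1 + (50 - 32)/100) = 72.8060 m^3/s


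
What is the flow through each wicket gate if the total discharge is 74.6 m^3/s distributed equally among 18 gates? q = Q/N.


q = 74.6 / 18 = 4.1444 m^3/s


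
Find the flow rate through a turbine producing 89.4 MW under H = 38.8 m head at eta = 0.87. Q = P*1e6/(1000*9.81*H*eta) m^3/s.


Q = 89.4 * 1e6 / (1000 * 9.81 * 38.8 * 0.87) = 269.9713 m^3/s


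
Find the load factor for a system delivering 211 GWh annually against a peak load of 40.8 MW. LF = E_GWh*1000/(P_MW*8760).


LF = 211 * 1000 / (40.8 * 8760) = 0.5904


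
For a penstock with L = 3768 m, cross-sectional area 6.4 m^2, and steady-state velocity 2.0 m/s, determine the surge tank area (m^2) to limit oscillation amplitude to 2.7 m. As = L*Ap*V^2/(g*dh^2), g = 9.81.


As = 3768 * 6.4 * 2.0^2 / (9.81 * 2.7^2) = 1348.8210 m^2


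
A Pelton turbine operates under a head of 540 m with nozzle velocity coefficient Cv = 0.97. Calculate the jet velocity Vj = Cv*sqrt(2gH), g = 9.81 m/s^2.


Vj = 0.97 * sqrt(2*9.81*540) = 99.8431 m/s


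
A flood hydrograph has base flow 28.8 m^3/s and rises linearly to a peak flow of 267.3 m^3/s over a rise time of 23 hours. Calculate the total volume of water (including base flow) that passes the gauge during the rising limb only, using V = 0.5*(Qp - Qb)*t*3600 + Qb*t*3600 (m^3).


V = 0.5*(267.3 - 28.8)*23*3600 + 28.8*23*3600 = 1.2259e+07 m^3


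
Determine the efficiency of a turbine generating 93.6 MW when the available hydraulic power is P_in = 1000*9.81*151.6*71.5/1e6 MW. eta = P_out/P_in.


P_in = 1000 * 9.81 * 151.6 * 71.5 / 1e6 = 106.3345 MW
eta = 93.6 / 106.3345 = 0.8802


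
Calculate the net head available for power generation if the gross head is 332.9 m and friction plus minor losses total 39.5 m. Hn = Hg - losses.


Hn = 332.9 - 39.5 = 293.4000 m


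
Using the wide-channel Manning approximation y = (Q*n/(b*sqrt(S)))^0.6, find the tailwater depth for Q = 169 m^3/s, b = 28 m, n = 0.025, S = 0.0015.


y = (169 * 0.025 / (28 * 0.0015^0.5))^0.6 = 2.2614 m


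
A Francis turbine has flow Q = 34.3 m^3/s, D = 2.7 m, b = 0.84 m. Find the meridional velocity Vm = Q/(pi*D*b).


Vm = 34.3 / (pi * 2.7 * 0.84) = 4.8139 m/s


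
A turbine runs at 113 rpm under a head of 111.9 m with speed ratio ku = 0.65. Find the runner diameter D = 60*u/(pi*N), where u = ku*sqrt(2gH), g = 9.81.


u = 0.65 * sqrt(2*9.81*111.9) = 30.4564 m/s
D = 60 * 30.4564 / (pi * 113) = 5.1476 m


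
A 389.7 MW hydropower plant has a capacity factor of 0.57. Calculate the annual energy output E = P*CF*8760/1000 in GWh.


E = 389.7 * 0.57 * 8760 / 1000 = 1945.8500 GWh


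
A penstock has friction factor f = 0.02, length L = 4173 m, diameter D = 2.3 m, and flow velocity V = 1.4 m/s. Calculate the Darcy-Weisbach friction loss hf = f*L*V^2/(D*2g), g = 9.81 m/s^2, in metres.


hf = 0.02 * 4173 * 1.4^2 / (2.3 * 2 * 9.81) = 3.6250 m


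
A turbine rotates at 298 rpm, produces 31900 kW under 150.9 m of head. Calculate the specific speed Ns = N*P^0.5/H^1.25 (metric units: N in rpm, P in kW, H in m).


Ns = 298 * 31900^0.5 / 150.9^1.25 = 100.6352


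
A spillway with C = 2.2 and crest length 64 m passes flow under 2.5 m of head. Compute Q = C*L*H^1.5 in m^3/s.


Q = 2.2 * 64 * 2.5^1.5 = 556.5609 m^3/s


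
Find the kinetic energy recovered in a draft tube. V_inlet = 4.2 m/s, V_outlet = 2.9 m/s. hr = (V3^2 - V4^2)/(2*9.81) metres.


hr = (4.2^2 - 2.9^2) / (2*9.81) = 0.4704 m


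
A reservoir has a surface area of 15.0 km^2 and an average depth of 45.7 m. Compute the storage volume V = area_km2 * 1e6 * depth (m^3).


V = 15.0 * 1e6 * 45.7 = 6.8550e+08 m^3


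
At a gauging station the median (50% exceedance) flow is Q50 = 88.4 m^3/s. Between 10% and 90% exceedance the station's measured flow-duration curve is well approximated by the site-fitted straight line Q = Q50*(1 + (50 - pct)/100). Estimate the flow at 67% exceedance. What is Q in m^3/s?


Q = 88.4 * (1 + (50 - 67)/100) = 73.3720 m^3/s


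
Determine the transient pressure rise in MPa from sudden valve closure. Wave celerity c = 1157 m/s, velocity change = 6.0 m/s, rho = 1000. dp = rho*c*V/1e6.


dp = 1000 * 1157 * 6.0 / 1e6 = 6.9420 MPa


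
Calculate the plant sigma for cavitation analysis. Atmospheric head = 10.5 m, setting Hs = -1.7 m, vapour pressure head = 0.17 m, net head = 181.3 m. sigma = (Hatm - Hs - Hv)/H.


sigma = (10.5 - (-1.7) - 0.17) / 181.3 = 0.0664


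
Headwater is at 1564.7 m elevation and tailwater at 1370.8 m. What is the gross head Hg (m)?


Hg = 1564.7 - 1370.8 = 193.9000 m


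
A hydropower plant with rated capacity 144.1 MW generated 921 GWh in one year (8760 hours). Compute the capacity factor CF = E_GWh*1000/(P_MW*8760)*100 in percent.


CF = 921 * 1000 / (144.1 * 8760) * 100 = 72.9611 %


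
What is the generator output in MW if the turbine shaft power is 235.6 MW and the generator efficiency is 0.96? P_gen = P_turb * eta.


P_gen = 235.6 * 0.96 = 226.1760 MW


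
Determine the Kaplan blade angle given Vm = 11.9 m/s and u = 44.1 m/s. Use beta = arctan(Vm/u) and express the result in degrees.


beta = arctan(11.9 / 44.1) = 15.1011 degrees


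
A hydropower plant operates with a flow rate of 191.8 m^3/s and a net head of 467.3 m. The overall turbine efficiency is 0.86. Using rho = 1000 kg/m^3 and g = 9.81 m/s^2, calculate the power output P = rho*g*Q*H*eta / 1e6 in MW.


P = 1000 * 9.81 * 191.8 * 467.3 * 0.86 / 1e6 = 756.1568 MW


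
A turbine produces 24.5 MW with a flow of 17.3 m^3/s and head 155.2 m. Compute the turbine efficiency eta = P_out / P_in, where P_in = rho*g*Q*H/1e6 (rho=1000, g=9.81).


P_in = 1000 * 9.81 * 17.3 * 155.2 / 1e6 = 26.3395 MW
eta = 24.5 / 26.3395 = 0.9302


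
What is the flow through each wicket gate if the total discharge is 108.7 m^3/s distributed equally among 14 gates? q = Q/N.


q = 108.7 / 14 = 7.7643 m^3/s


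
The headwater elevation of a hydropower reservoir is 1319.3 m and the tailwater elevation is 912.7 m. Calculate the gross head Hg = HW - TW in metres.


Hg = 1319.3 - 912.7 = 406.6000 m


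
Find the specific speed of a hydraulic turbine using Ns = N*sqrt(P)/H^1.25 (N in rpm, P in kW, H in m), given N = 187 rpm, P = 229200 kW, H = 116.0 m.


Ns = 187 * 229200^0.5 / 116.0^1.25 = 235.1670


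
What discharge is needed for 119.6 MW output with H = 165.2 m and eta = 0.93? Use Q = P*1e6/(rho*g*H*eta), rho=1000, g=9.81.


Q = 119.6 * 1e6 / (1000 * 9.81 * 165.2 * 0.93) = 79.3541 m^3/s


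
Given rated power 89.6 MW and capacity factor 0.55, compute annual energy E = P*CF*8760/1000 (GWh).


E = 89.6 * 0.55 * 8760 / 1000 = 431.6928 GWh


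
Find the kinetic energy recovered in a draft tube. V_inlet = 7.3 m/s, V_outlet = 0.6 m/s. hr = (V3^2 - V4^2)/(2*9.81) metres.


hr = (7.3^2 - 0.6^2) / (2*9.81) = 2.6978 m


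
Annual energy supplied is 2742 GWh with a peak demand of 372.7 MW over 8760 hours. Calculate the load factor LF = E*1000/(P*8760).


LF = 2742 * 1000 / (372.7 * 8760) = 0.8399


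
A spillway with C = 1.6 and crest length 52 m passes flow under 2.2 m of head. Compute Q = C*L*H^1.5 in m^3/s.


Q = 1.6 * 52 * 2.2^1.5 = 271.4922 m^3/s


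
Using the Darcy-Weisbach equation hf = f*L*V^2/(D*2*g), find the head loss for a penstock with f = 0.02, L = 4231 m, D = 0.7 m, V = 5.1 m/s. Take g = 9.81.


hf = 0.02 * 4231 * 5.1^2 / (0.7 * 2 * 9.81) = 160.2567 m


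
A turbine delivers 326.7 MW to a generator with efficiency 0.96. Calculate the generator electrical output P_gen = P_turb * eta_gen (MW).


P_gen = 326.7 * 0.96 = 313.6320 MW


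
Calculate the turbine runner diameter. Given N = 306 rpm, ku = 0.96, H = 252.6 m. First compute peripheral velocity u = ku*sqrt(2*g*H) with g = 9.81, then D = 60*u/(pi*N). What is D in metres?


u = 0.96 * sqrt(2*9.81*252.6) = 67.5830 m/s
D = 60 * 67.5830 / (pi * 306) = 4.2181 m


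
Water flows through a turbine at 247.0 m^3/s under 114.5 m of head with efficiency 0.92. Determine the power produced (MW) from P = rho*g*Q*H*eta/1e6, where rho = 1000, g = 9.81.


P = 1000 * 9.81 * 247.0 * 114.5 * 0.92 / 1e6 = 255.2462 MW


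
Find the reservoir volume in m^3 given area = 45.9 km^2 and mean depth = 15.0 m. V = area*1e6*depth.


V = 45.9 * 1e6 * 15.0 = 6.8850e+08 m^3


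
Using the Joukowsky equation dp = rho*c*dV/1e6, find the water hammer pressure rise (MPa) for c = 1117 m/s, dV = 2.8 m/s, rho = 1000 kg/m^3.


dp = 1000 * 1117 * 2.8 / 1e6 = 3.1276 MPa


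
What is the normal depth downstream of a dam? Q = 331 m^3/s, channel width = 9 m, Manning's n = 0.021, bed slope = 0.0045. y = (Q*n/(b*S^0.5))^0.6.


y = (331 * 0.021 / (9 * 0.0045^0.5))^0.6 = 4.3323 m


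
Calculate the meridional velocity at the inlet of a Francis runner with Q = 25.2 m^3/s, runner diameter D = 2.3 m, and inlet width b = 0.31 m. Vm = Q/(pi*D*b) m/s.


Vm = 25.2 / (pi * 2.3 * 0.31) = 11.2502 m/s


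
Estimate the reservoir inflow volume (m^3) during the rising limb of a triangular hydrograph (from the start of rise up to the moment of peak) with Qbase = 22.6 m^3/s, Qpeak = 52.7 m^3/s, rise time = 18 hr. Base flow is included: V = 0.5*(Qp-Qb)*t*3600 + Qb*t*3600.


V = 0.5*(52.7 - 22.6)*18*3600 + 22.6*18*3600 = 2.4397e+06 m^3


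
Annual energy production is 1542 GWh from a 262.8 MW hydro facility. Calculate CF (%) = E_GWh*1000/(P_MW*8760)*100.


CF = 1542 * 1000 / (262.8 * 8760) * 100 = 66.9815 %


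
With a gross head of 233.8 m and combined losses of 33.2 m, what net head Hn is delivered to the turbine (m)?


Hn = 233.8 - 33.2 = 200.6000 m


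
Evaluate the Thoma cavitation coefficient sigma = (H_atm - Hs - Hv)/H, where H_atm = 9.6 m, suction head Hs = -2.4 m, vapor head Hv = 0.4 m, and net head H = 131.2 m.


sigma = (9.6 - (-2.4) - 0.4) / 131.2 = 0.0884


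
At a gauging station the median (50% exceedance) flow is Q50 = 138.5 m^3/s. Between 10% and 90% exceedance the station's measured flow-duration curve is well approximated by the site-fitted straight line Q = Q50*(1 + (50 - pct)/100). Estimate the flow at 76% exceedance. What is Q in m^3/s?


Q = 138.5 * (1 + (50 - 76)/100) = 102.4900 m^3/s


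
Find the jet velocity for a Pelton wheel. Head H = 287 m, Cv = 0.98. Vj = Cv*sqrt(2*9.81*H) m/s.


Vj = 0.98 * sqrt(2*9.81*287) = 73.5388 m/s


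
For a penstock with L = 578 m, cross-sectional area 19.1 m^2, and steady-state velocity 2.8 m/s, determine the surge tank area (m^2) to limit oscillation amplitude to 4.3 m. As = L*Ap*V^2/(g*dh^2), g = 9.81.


As = 578 * 19.1 * 2.8^2 / (9.81 * 4.3^2) = 477.1680 m^2


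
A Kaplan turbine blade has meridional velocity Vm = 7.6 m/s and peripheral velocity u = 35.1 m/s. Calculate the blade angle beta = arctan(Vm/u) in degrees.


beta = arctan(7.6 / 35.1) = 12.2173 degrees


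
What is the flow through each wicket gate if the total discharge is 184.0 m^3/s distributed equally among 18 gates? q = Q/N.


q = 184.0 / 18 = 10.2222 m^3/s


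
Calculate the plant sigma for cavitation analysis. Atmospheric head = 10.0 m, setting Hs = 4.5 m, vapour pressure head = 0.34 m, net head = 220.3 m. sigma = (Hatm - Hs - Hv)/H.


sigma = (10.0 - 4.5 - 0.34) / 220.3 = 0.0234


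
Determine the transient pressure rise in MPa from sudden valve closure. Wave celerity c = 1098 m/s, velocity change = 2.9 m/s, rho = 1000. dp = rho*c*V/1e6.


dp = 1000 * 1098 * 2.9 / 1e6 = 3.1842 MPa


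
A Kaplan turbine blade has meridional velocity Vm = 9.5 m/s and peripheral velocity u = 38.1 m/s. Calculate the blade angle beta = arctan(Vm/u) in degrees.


beta = arctan(9.5 / 38.1) = 14.0009 degrees


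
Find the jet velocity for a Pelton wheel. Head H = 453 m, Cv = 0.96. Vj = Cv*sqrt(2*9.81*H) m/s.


Vj = 0.96 * sqrt(2*9.81*453) = 90.5044 m/s


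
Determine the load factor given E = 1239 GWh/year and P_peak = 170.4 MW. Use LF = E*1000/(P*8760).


LF = 1239 * 1000 / (170.4 * 8760) = 0.8300


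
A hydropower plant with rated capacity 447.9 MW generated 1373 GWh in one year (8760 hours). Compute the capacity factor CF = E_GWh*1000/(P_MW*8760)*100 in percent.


CF = 1373 * 1000 / (447.9 * 8760) * 100 = 34.9933 %


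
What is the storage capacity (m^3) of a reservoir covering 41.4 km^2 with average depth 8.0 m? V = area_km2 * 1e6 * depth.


V = 41.4 * 1e6 * 8.0 = 3.3120e+08 m^3


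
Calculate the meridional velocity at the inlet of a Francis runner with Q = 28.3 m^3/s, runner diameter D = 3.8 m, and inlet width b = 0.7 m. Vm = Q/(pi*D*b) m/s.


Vm = 28.3 / (pi * 3.8 * 0.7) = 3.3865 m/s


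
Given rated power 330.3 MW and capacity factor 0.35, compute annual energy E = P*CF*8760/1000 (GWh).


E = 330.3 * 0.35 * 8760 / 1000 = 1012.6998 GWh


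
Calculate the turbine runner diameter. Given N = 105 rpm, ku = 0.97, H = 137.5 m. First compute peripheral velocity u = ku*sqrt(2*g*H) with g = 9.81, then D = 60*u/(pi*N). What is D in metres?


u = 0.97 * sqrt(2*9.81*137.5) = 50.3817 m/s
D = 60 * 50.3817 / (pi * 105) = 9.1640 m


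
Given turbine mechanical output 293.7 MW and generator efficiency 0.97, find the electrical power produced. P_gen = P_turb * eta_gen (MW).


P_gen = 293.7 * 0.97 = 284.8890 MW


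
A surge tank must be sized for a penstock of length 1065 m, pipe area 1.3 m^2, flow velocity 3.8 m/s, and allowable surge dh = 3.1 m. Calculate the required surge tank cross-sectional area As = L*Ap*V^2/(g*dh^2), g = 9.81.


As = 1065 * 1.3 * 3.8^2 / (9.81 * 3.1^2) = 212.0644 m^2


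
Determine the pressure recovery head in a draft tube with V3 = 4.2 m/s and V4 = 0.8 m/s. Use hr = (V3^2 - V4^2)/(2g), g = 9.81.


hr = (4.2^2 - 0.8^2) / (2*9.81) = 0.8665 m


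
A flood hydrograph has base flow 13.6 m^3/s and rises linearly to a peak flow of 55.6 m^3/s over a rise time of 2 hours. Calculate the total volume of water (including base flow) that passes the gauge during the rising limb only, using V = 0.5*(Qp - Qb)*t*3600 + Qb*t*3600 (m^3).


V = 0.5*(55.6 - 13.6)*2*3600 + 13.6*2*3600 = 249120.0000 m^3


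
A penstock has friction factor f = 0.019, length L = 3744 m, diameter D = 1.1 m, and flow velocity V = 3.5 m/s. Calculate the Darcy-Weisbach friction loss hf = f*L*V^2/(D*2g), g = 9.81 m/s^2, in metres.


hf = 0.019 * 3744 * 3.5^2 / (1.1 * 2 * 9.81) = 40.3770 m


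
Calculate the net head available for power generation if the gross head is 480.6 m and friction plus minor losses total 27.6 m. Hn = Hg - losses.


Hn = 480.6 - 27.6 = 453.0000 m


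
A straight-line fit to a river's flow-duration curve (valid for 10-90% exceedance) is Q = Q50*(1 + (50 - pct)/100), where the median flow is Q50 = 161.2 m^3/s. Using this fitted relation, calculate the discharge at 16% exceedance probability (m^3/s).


Q = 161.2 * (1 + (50 - 16)/100) = 216.0080 m^3/s


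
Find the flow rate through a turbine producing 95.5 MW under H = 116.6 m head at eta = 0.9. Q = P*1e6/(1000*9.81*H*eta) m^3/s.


Q = 95.5 * 1e6 / (1000 * 9.81 * 116.6 * 0.9) = 92.7670 m^3/s


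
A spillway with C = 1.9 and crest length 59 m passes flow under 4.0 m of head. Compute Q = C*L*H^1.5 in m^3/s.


Q = 1.9 * 59 * 4.0^1.5 = 896.8000 m^3/s


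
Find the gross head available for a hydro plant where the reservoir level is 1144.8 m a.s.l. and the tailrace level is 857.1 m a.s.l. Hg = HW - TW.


Hg = 1144.8 - 857.1 = 287.7000 m


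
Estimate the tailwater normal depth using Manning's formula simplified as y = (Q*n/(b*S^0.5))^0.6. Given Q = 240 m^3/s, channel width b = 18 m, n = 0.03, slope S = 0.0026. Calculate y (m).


y = (240 * 0.03 / (18 * 0.0026^0.5))^0.6 = 3.4415 m


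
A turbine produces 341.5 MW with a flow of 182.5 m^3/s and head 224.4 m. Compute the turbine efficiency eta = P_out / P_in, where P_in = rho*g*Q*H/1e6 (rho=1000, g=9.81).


P_in = 1000 * 9.81 * 182.5 * 224.4 / 1e6 = 401.7489 MW
eta = 341.5 / 401.7489 = 0.8500


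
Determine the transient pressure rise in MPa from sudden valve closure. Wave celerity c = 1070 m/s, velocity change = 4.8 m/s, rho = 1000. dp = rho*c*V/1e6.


dp = 1000 * 1070 * 4.8 / 1e6 = 5.1360 MPa


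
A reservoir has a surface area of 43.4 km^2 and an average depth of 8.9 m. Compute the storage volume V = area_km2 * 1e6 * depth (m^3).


V = 43.4 * 1e6 * 8.9 = 3.8626e+08 m^3


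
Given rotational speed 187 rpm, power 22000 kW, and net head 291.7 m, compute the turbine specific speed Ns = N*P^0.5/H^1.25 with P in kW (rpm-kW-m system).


Ns = 187 * 22000^0.5 / 291.7^1.25 = 23.0082


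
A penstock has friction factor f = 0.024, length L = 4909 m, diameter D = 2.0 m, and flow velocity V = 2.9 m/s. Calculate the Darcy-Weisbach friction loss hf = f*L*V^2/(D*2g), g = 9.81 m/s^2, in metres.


hf = 0.024 * 4909 * 2.9^2 / (2.0 * 2 * 9.81) = 25.2506 m


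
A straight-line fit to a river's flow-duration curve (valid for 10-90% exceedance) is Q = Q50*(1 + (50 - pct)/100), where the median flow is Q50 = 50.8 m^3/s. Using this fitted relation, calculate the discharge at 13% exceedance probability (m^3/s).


Q = 50.8 * (1 + (50 - 13)/100) = 69.5960 m^3/s


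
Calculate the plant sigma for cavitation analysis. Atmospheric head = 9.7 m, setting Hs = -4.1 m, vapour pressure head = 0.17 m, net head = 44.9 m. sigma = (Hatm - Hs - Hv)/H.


sigma = (9.7 - (-4.1) - 0.17) / 44.9 = 0.3036


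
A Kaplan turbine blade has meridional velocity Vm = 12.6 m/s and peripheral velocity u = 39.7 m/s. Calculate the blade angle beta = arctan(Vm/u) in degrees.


beta = arctan(12.6 / 39.7) = 17.6084 degrees


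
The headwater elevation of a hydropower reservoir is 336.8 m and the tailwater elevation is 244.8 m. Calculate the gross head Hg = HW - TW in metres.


Hg = 336.8 - 244.8 = 92.0000 m


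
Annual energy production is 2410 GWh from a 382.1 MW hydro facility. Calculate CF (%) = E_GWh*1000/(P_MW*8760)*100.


CF = 2410 * 1000 / (382.1 * 8760) * 100 = 72.0006 %


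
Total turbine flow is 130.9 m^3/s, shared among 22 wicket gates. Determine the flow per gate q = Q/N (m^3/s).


q = 130.9 / 22 = 5.9500 m^3/s


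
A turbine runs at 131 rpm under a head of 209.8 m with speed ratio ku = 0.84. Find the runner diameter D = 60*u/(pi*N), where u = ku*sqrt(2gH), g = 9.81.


u = 0.84 * sqrt(2*9.81*209.8) = 53.8929 m/s
D = 60 * 53.8929 / (pi * 131) = 7.8571 m


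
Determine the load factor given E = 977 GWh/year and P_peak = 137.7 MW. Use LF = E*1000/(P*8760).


LF = 977 * 1000 / (137.7 * 8760) = 0.8099


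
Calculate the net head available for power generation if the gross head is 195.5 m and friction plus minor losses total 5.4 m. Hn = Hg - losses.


Hn = 195.5 - 5.4 = 190.1000 m


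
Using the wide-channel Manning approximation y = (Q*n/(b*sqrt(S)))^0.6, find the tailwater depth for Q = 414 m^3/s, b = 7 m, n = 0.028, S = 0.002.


y = (414 * 0.028 / (7 * 0.002^0.5))^0.6 = 8.7323 m


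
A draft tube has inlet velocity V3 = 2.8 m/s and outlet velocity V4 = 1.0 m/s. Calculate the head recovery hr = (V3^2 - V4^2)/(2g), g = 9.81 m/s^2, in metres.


hr = (2.8^2 - 1.0^2) / (2*9.81) = 0.3486 m


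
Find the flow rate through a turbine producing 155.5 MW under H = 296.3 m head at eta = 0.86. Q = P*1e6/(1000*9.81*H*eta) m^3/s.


Q = 155.5 * 1e6 / (1000 * 9.81 * 296.3 * 0.86) = 62.2059 m^3/s


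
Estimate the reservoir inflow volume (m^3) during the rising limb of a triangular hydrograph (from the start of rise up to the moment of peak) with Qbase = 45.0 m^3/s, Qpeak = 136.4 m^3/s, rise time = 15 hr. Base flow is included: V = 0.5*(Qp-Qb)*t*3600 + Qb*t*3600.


V = 0.5*(136.4 - 45.0)*15*3600 + 45.0*15*3600 = 4.8978e+06 m^3


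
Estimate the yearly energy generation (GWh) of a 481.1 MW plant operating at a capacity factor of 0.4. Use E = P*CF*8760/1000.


E = 481.1 * 0.4 * 8760 / 1000 = 1685.7744 GWh


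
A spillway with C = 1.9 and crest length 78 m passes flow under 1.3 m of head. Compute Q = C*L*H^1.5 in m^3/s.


Q = 1.9 * 78 * 1.3^1.5 = 219.6662 m^3/s


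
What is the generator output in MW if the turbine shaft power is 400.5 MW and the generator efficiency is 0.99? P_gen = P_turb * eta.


P_gen = 400.5 * 0.99 = 396.4950 MW


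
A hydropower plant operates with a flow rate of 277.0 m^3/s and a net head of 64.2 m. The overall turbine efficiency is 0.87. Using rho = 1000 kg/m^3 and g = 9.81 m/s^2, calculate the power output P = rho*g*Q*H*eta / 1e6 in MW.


P = 1000 * 9.81 * 277.0 * 64.2 * 0.87 / 1e6 = 151.7760 MW


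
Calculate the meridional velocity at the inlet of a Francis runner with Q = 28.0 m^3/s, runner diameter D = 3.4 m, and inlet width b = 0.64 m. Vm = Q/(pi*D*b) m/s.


Vm = 28.0 / (pi * 3.4 * 0.64) = 4.0959 m/s


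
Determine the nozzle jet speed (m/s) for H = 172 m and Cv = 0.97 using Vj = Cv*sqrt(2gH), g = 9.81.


Vj = 0.97 * sqrt(2*9.81*172) = 56.3489 m/s


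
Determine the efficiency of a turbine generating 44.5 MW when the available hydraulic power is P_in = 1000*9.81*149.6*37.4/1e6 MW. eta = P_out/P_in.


P_in = 1000 * 9.81 * 149.6 * 37.4 / 1e6 = 54.8873 MW
eta = 44.5 / 54.8873 = 0.8108


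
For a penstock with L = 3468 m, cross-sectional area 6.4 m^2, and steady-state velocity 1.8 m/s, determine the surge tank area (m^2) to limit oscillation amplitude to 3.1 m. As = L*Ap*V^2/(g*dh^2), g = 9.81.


As = 3468 * 6.4 * 1.8^2 / (9.81 * 3.1^2) = 762.8017 m^2


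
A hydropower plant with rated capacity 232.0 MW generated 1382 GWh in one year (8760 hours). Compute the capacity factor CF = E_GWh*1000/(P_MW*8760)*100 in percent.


CF = 1382 * 1000 / (232.0 * 8760) * 100 = 68.0011 %


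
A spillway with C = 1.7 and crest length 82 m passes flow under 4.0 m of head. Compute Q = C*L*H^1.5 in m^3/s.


Q = 1.7 * 82 * 4.0^1.5 = 1115.2000 m^3/s


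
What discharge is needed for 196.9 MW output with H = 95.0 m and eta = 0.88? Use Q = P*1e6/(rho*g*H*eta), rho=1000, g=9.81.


Q = 196.9 * 1e6 / (1000 * 9.81 * 95.0 * 0.88) = 240.0880 m^3/s


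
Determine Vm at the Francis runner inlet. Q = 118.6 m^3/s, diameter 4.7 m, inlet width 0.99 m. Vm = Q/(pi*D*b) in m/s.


Vm = 118.6 / (pi * 4.7 * 0.99) = 8.1134 m/s


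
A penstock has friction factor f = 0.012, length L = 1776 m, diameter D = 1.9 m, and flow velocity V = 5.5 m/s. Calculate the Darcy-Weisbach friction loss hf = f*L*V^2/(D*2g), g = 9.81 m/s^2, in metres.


hf = 0.012 * 1776 * 5.5^2 / (1.9 * 2 * 9.81) = 17.2941 m


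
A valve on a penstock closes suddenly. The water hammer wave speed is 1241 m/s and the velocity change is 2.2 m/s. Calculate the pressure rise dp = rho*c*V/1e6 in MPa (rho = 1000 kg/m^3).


dp = 1000 * 1241 * 2.2 / 1e6 = 2.7302 MPa


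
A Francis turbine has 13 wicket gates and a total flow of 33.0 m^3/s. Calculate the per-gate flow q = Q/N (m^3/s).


q = 33.0 / 13 = 2.5385 m^3/s


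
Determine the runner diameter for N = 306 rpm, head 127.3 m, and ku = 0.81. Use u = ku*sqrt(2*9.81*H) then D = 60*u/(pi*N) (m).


u = 0.81 * sqrt(2*9.81*127.3) = 40.4808 m/s
D = 60 * 40.4808 / (pi * 306) = 2.5266 m


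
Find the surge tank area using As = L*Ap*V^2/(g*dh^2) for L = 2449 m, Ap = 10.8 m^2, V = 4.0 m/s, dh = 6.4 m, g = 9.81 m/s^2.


As = 2449 * 10.8 * 4.0^2 / (9.81 * 6.4^2) = 1053.1823 m^2


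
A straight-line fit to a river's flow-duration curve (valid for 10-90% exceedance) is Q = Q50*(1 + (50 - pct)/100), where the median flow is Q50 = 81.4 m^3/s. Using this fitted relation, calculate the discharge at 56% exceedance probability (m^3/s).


Q = 81.4 * (1 + (50 - 56)/100) = 76.5160 m^3/s


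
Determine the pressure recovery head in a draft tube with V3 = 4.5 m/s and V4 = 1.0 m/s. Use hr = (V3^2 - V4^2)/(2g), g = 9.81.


hr = (4.5^2 - 1.0^2) / (2*9.81) = 0.9811 m
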